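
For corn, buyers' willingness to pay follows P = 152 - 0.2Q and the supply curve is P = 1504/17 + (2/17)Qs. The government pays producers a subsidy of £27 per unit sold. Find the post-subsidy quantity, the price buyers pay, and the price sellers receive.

Q' = 285; buyers pay £95; sellers receive £122

Pre-subsidy: 152 - 0.2Q = 1504/17 + (2/17)Q gives Q* = 200 and P* = 112.
With the subsidy, sellers receive Ps = Pb + 27 for each unit, where Pb is the price buyers pay.
On the curves, Pb = 152 - 0.2Q and Ps = 1504/17 + (2/17)Q; the wedge Ps − Pb = 27 gives 1504/17 + (2/17)Q − (152 - 0.2Q) = 27, so Q' = 285.
Then Pb = 152 − 0.2·285 = 95 and Ps = 1504/17 + (2/17)·285 = 122.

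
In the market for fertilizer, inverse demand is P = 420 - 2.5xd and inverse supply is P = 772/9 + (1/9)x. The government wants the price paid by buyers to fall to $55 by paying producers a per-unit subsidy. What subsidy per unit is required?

Required subsidy s = $47 per unit

At a buyer price of 55, quantity demanded is 168 − 0.4·55 = 146.
Sellers supply 146 only when they receive Ps = 772/9 + (1/9)·146 = 102.
s = Ps − Pb = 102 − 55 = 47.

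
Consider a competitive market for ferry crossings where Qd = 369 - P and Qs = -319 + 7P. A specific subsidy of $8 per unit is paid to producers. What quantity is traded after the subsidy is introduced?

Q' = 290

Pre-subsidy: 369 - P = -319 + 7P gives P* = 86, Q* = 283.
With the subsidy, sellers receive Ps = Pb + 8 for each unit, where Pb is the price buyers pay.
Supply in terms of Pb becomes Qs = -319 + 7(Pb + 8) = -263 + 7Pb. Setting this equal to demand: 369 - Pb = -263 + 7Pb, so Pb = 79.
Sellers receive Ps = 79 + 8 = 87; Q' = 369 − 1·79 = 290.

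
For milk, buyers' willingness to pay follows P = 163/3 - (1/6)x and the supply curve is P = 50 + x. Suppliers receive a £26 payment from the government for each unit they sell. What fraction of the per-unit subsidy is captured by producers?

Pre-subsidy: 163/3 - (1/6)x = 50 + x gives x* = 26/7 and P* = 376/7.
With the subsidy, sellers receive Ps = Pb + 26 for each unit, where Pb is the price buyers pay.
On the curves, Pb = 163/3 - (1/6)x and Ps = 50 + x; the wedge Ps − Pb = 26 gives 50 + x − (163/3 - (1/6)x) = 26, so x' = 26.
Then Pb = 163/3 − (1/6)·26 = 50 and Ps = 50 + 1·26 = 76.
Buyers' price falls by P* − Pb = 376/7 − 50 = 26/7; sellers' price rises by Ps − P* = 76 − 376/7 = 156/7.
So producers capture (156/7)/26 = 6/7 of each unit of subsidy.

Producer share = 6/7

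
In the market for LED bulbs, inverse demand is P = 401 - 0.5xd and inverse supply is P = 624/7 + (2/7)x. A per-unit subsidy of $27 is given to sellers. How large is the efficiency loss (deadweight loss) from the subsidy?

Pre-subsidy: 401 - 0.5x = 624/7 + (2/7)x gives x* = 4366/11 and P* = 2228/11.
With the subsidy, sellers receive Ps = Pb + 27 for each unit, where Pb is the price buyers pay.
On the curves, Pb = 401 - 0.5x and Ps = 624/7 + (2/7)x; the wedge Ps − Pb = 27 gives 624/7 + (2/7)x − (401 - 0.5x) = 27, so x' = 4744/11.
Then Pb = 401 − 0.5·(4744/11) = 2039/11 and Ps = 624/7 + (2/7)·(4744/11) = 2336/11.
The subsidy expands output by 4744/11 − 4366/11 = 378/11 past the efficient level; on those units the gap between marginal cost and willingness to pay runs from 0 up to 27.
DWL = ½ × 27 × 378/11 = 5103/11.

Deadweight loss = 5103/11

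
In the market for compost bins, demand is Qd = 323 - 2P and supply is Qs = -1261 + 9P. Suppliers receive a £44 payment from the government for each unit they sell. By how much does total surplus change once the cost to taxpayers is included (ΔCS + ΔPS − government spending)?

Net change in total surplus = -£1584

Pre-subsidy: 323 - 2P = -1261 + 9P gives P* = 144, Q* = 35.
With the subsidy, sellers receive Ps = Pb + 44 for each unit, where Pb is the price buyers pay.
Supply in terms of Pb becomes Qs = -1261 + 9(Pb + 44) = -865 + 9Pb. Setting this equal to demand: 323 - 2Pb = -865 + 9Pb, so Pb = 108.
Sellers receive Ps = 108 + 44 = 152; Q' = 323 − 2·108 = 107.
ΔCS = ½(35 + 107)(144 − 108) = 2556; ΔPS = ½(35 + 107)(152 − 144) = 568.
Government spending = 44 × 107 = 4708.
Net change = 2556 + 568 − 4708 = -1584. The loss equals the DWL triangle ½·44·72.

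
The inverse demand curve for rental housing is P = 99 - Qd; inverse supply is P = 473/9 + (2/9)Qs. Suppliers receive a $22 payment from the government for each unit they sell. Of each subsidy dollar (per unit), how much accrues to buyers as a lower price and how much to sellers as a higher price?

Pre-subsidy: 99 - Q = 473/9 + (2/9)Q gives Q* = 38 and P* = 61.
With the subsidy, sellers receive Ps = Pb + 22 for each unit, where Pb is the price buyers pay.
On the curves, Pb = 99 - Q and Ps = 473/9 + (2/9)Q; the wedge Ps − Pb = 22 gives 473/9 + (2/9)Q − (99 - Q) = 22, so Q' = 56.
Then Pb = 99 − 1·56 = 43 and Ps = 473/9 + (2/9)·56 = 65.
Buyers' price falls by P* − Pb = 61 − 43 = 18; sellers' price rises by Ps − P* = 65 − 61 = 4.

Buyers gain $18 per unit; sellers gain $4 per unit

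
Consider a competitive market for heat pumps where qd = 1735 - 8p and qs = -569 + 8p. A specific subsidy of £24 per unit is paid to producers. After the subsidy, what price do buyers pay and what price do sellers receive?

Buyers pay £132; sellers receive £156

Pre-subsidy: 1735 - 8p = -569 + 8p gives p* = 144, q* = 583.
With the subsidy, sellers receive ps = pb + 24 for each unit, where pb is the price buyers pay.
Supply in terms of pb becomes qs = -569 + 8(pb + 24) = -377 + 8pb. Setting this equal to demand: 1735 - 8pb = -377 + 8pb, so pb = 132.
Sellers receive ps = 132 + 24 = 156; q' = 1735 − 8·132 = 679.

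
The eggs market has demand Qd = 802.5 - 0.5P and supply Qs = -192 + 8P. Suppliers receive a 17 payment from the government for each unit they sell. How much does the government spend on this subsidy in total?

Pre-subsidy: 802.5 - 0.5P = -192 + 8P gives P* = 117, Q* = 744.
With the subsidy, sellers receive Ps = Pb + 17 for each unit, where Pb is the price buyers pay.
Supply in terms of Pb becomes Qs = -192 + 8(Pb + 17) = -56 + 8Pb. Setting this equal to demand: 802.5 - 0.5Pb = -56 + 8Pb, so Pb = 101.
Sellers receive Ps = 101 + 17 = 118; Q' = 802.5 − 0.5·101 = 752.
Government outlay = subsidy × quantity = 17 × 752 = 12784.

Government cost = 12784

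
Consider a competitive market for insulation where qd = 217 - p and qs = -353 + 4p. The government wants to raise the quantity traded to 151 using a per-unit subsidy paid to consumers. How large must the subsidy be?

At q = 151, invert demand for the buyer price: pb = (217 − 151)/1 = 66; invert supply for the seller price: ps = (151 − (-353))/4 = 126.
The subsidy must fill the gap: s = ps − pb = 126 − 66 = 60.

Required subsidy s = 60 per unit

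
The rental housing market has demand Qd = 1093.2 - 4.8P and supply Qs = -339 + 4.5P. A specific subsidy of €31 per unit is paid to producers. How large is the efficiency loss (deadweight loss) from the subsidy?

Deadweight loss = €1116

Pre-subsidy: 1093.2 - 4.8P = -339 + 4.5P gives P* = 154, Q* = 354.
With the subsidy, sellers receive Ps = Pb + 31 for each unit, where Pb is the price buyers pay.
Supply in terms of Pb becomes Qs = -339 + 4.5(Pb + 31) = -199.5 + 4.5Pb. Setting this equal to demand: 1093.2 - 4.8Pb = -199.5 + 4.5Pb, so Pb = 139.
Sellers receive Ps = 139 + 31 = 170; Q' = 1093.2 − 4.8·139 = 426.
The subsidy expands output by 426 − 354 = 72 past the efficient level; on those units the gap between marginal cost and willingness to pay runs from 0 up to 31.
DWL = ½ × 31 × 72 = 1116.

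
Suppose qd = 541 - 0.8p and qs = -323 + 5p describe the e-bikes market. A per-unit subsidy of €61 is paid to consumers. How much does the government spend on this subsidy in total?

Pre-subsidy: 541 - 0.8p = -323 + 5p gives p* = 4320/29, q* = 12233/29.
With the rebate, buyers effectively pay pb = ps − 61, where ps is the price sellers receive.
Demand in terms of ps becomes qd = 541 − 0.8(ps − 61) = 589.8 - 0.8ps. Setting this equal to supply: 589.8 - 0.8ps = -323 + 5ps, so ps = 4564/29.
Buyers pay pb = 4564/29 − 61 = 2795/29; q' = -323 + 5·(4564/29) = 13453/29.
Government outlay = subsidy × quantity = 61 × 13453/29 = 820633/29.

Government cost = 820633/29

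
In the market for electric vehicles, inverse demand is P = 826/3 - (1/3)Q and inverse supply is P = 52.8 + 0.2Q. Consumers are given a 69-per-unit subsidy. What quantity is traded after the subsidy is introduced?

Pre-subsidy: 826/3 - (1/3)Q = 52.8 + 0.2Q gives Q* = 417.25 and P* = 136.25.
With the rebate, buyers effectively pay Pb = Ps − 69, where Ps is the price sellers receive.
On the curves, Pb = 826/3 - (1/3)Q and Ps = 52.8 + 0.2Q; the wedge Ps − Pb = 69 gives 52.8 + 0.2Q − (826/3 - (1/3)Q) = 69, so Q' = 546.625.
Then Pb = 826/3 − (1/3)·546.625 = 93.125 and Ps = 52.8 + 0.2·546.625 = 162.125.

Q' = 546.625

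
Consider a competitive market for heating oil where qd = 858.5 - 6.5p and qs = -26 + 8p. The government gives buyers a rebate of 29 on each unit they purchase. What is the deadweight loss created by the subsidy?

Deadweight loss = 1508

Pre-subsidy: 858.5 - 6.5p = -26 + 8p gives p* = 61, q* = 462.
With the rebate, buyers effectively pay pb = ps − 29, where ps is the price sellers receive.
Demand in terms of ps becomes qd = 858.5 − 6.5(ps − 29) = 1047 - 6.5ps. Setting this equal to supply: 1047 - 6.5ps = -26 + 8ps, so ps = 74.
Buyers pay pb = 74 − 29 = 45; q' = -26 + 8·74 = 566.
The subsidy expands output by 566 − 462 = 104 past the efficient level; on those units the gap between marginal cost and willingness to pay runs from 0 up to 29.
DWL = ½ × 29 × 104 = 1508.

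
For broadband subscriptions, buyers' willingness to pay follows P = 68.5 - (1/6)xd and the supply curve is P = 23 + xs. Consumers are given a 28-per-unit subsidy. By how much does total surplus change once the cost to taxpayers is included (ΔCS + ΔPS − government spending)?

Net change in total surplus = -336

Pre-subsidy: 68.5 - (1/6)x = 23 + x gives x* = 39 and P* = 62.
With the rebate, buyers effectively pay Pb = Ps − 28, where Ps is the price sellers receive.
On the curves, Pb = 68.5 - (1/6)x and Ps = 23 + x; the wedge Ps − Pb = 28 gives 23 + x − (68.5 - (1/6)x) = 28, so x' = 63.
Then Pb = 68.5 − (1/6)·63 = 58 and Ps = 23 + 1·63 = 86.
ΔCS = ½(39 + 63)(62 − 58) = 204; ΔPS = ½(39 + 63)(86 − 62) = 1224.
Government spending = 28 × 63 = 1764.
Net change = 204 + 1224 − 1764 = -336. The loss equals the DWL triangle ½·28·24.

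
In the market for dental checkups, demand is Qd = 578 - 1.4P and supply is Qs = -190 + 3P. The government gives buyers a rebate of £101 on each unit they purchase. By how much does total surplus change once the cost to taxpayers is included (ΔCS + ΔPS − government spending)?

Pre-subsidy: 578 - 1.4P = -190 + 3P gives P* = 1920/11, Q* = 3670/11.
With the rebate, buyers effectively pay Pb = Ps − 101, where Ps is the price sellers receive.
Demand in terms of Ps becomes Qd = 578 − 1.4(Ps − 101) = 719.4 - 1.4Ps. Setting this equal to supply: 719.4 - 1.4Ps = -190 + 3Ps, so Ps = 4547/22.
Buyers pay Pb = 4547/22 − 101 = 2325/22; Q' = -190 + 3·(4547/22) = 9461/22.
ΔCS = ½(3670/11 + 9461/22)(1920/11 − 2325/22) = 25453515/968; ΔPS = ½(3670/11 + 9461/22)(4547/22 − 1920/11) = 11878307/968.
Government spending = 101 × 9461/22 = 955561/22.
Net change = 25453515/968 + 11878307/968 − 955561/22 = -214221/44. The loss equals the DWL triangle ½·101·2121/22.

Net change in total surplus = -214221/44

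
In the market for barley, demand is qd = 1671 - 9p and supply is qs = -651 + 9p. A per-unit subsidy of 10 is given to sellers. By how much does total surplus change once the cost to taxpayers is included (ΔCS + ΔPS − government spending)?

Pre-subsidy: 1671 - 9p = -651 + 9p gives p* = 129, q* = 510.
With the subsidy, sellers receive ps = pb + 10 for each unit, where pb is the price buyers pay.
Supply in terms of pb becomes qs = -651 + 9(pb + 10) = -561 + 9pb. Setting this equal to demand: 1671 - 9pb = -561 + 9pb, so pb = 124.
Sellers receive ps = 124 + 10 = 134; q' = 1671 − 9·124 = 555.
ΔCS = ½(510 + 555)(129 − 124) = 2662.5; ΔPS = ½(510 + 555)(134 − 129) = 2662.5.
Government spending = 10 × 555 = 5550.
Net change = 2662.5 + 2662.5 − 5550 = -225. The loss equals the DWL triangle ½·10·45.

Net change in total surplus = -225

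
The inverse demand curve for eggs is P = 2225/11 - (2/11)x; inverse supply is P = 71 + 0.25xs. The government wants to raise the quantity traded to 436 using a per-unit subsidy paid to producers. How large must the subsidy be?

Required subsidy s = 57 per unit

At x = 436, from the demand curve buyers pay Pb = 2225/11 − (2/11)·436 = 123; from the supply curve sellers need Ps = 71 + 0.25·436 = 180.
The subsidy must fill the gap: s = Ps − Pb = 180 − 123 = 57.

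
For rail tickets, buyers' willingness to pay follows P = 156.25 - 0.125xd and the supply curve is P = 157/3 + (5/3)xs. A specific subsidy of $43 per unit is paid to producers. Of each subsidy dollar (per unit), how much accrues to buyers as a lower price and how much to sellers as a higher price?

Pre-subsidy: 156.25 - 0.125x = 157/3 + (5/3)x gives x* = 58 and P* = 149.
With the subsidy, sellers receive Ps = Pb + 43 for each unit, where Pb is the price buyers pay.
On the curves, Pb = 156.25 - 0.125x and Ps = 157/3 + (5/3)x; the wedge Ps − Pb = 43 gives 157/3 + (5/3)x − (156.25 - 0.125x) = 43, so x' = 82.
Then Pb = 156.25 − 0.125·82 = 146 and Ps = 157/3 + (5/3)·82 = 189.
Buyers' price falls by P* − Pb = 149 − 146 = 3; sellers' price rises by Ps − P* = 189 − 149 = 40.

Buyers gain $3 per unit; sellers gain $40 per unit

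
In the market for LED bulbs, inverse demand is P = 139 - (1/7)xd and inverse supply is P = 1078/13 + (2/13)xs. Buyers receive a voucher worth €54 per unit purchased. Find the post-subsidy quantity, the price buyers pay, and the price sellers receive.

Pre-subsidy: 139 - (1/7)x = 1078/13 + (2/13)x gives x* = 189 and P* = 112.
With the rebate, buyers effectively pay Pb = Ps − 54, where Ps is the price sellers receive.
On the curves, Pb = 139 - (1/7)x and Ps = 1078/13 + (2/13)x; the wedge Ps − Pb = 54 gives 1078/13 + (2/13)x − (139 - (1/7)x) = 54, so x' = 371.
Then Pb = 139 − (1/7)·371 = 86 and Ps = 1078/13 + (2/13)·371 = 140.

x' = 371; buyers pay €86; sellers receive €140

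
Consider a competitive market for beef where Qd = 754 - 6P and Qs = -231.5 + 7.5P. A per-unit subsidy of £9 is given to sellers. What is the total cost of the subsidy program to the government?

Pre-subsidy: 754 - 6P = -231.5 + 7.5P gives P* = 73, Q* = 316.
With the subsidy, sellers receive Ps = Pb + 9 for each unit, where Pb is the price buyers pay.
Supply in terms of Pb becomes Qs = -231.5 + 7.5(Pb + 9) = -164 + 7.5Pb. Setting this equal to demand: 754 - 6Pb = -164 + 7.5Pb, so Pb = 68.
Sellers receive Ps = 68 + 9 = 77; Q' = 754 − 6·68 = 346.
Government outlay = subsidy × quantity = 9 × 346 = 3114.

Government cost = £3114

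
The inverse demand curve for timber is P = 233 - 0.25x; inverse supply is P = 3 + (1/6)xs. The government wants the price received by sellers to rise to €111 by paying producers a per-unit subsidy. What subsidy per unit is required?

At a seller price of 111, quantity supplied is -18 + 6·111 = 648.
Buyers absorb 648 only when they pay Pb = 233 − 0.25·648 = 71.
s = Ps − Pb = 111 − 71 = 40.

Required subsidy s = €40 per unit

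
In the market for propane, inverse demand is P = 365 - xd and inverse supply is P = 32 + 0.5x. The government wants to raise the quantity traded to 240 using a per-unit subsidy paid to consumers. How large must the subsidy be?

Required subsidy s = 27 per unit

At x = 240, from the demand curve buyers pay Pb = 365 − 1·240 = 125; from the supply curve sellers need Ps = 32 + 0.5·240 = 152.
The subsidy must fill the gap: s = Ps − Pb = 152 − 125 = 27.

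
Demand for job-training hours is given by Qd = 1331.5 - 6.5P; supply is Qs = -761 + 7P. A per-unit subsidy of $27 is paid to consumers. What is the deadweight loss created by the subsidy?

Deadweight loss = $1228.5

Pre-subsidy: 1331.5 - 6.5P = -761 + 7P gives P* = 155, Q* = 324.
With the rebate, buyers effectively pay Pb = Ps − 27, where Ps is the price sellers receive.
Demand in terms of Ps becomes Qd = 1331.5 − 6.5(Ps − 27) = 1507 - 6.5Ps. Setting this equal to supply: 1507 - 6.5Ps = -761 + 7Ps, so Ps = 168.
Buyers pay Pb = 168 − 27 = 141; Q' = -761 + 7·168 = 415.
The subsidy expands output by 415 − 324 = 91 past the efficient level; on those units the gap between marginal cost and willingness to pay runs from 0 up to 27.
DWL = ½ × 27 × 91 = 1228.5.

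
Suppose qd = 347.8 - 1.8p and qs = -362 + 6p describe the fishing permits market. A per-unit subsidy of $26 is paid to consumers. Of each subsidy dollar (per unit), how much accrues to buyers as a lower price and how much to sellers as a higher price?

Pre-subsidy: 347.8 - 1.8p = -362 + 6p gives p* = 91, q* = 184.
With the rebate, buyers effectively pay pb = ps − 26, where ps is the price sellers receive.
Demand in terms of ps becomes qd = 347.8 − 1.8(ps − 26) = 394.6 - 1.8ps. Setting this equal to supply: 394.6 - 1.8ps = -362 + 6ps, so ps = 97.
Buyers pay pb = 97 − 26 = 71; q' = -362 + 6·97 = 220.
Buyers' price falls by p* − pb = 91 − 71 = 20; sellers' price rises by ps − p* = 97 − 91 = 6.

Buyers gain $20 per unit; sellers gain $6 per unit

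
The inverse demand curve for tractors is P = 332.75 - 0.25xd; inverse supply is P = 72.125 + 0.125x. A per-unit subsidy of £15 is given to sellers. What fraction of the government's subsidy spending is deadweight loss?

DWL / government spending = 4/147

Pre-subsidy: 332.75 - 0.25x = 72.125 + 0.125x gives x* = 695 and P* = 159.
With the subsidy, sellers receive Ps = Pb + 15 for each unit, where Pb is the price buyers pay.
On the curves, Pb = 332.75 - 0.25x and Ps = 72.125 + 0.125x; the wedge Ps − Pb = 15 gives 72.125 + 0.125x − (332.75 - 0.25x) = 15, so x' = 735.
Then Pb = 332.75 − 0.25·735 = 149 and Ps = 72.125 + 0.125·735 = 164.
ΔCS = ½(695 + 735)(159 − 149) = 7150; ΔPS = ½(695 + 735)(164 − 159) = 3575.
Government spending = 15 × 735 = 11025.
DWL = ½ × 15 × (735 − 695) = 300; fraction = 300 / 11025 = 4/147.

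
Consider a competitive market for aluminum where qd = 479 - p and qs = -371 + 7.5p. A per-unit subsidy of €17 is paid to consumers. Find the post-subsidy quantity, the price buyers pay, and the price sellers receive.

Pre-subsidy: 479 - p = -371 + 7.5p gives p* = 100, q* = 379.
With the rebate, buyers effectively pay pb = ps − 17, where ps is the price sellers receive.
Demand in terms of ps becomes qd = 479 − 1(ps − 17) = 496 - ps. Setting this equal to supply: 496 - ps = -371 + 7.5ps, so ps = 102.
Buyers pay pb = 102 − 17 = 85; q' = -371 + 7.5·102 = 394.

q' = 394; buyers pay €85; sellers receive €102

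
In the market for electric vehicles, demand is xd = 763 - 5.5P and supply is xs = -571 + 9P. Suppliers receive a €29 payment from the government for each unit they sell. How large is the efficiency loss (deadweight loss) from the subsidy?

Deadweight loss = €1435.5

Pre-subsidy: 763 - 5.5P = -571 + 9P gives P* = 92, x* = 257.
With the subsidy, sellers receive Ps = Pb + 29 for each unit, where Pb is the price buyers pay.
Supply in terms of Pb becomes xs = -571 + 9(Pb + 29) = -310 + 9Pb. Setting this equal to demand: 763 - 5.5Pb = -310 + 9Pb, so Pb = 74.
Sellers receive Ps = 74 + 29 = 103; x' = 763 − 5.5·74 = 356.
The subsidy expands output by 356 − 257 = 99 past the efficient level; on those units the gap between marginal cost and willingness to pay runs from 0 up to 29.
DWL = ½ × 29 × 99 = 1435.5.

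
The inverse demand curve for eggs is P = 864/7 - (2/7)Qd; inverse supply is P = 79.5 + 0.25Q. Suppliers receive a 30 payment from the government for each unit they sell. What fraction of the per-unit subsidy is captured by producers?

Producer share = 7/15

Pre-subsidy: 864/7 - (2/7)Q = 79.5 + 0.25Q gives Q* = 82 and P* = 100.
With the subsidy, sellers receive Ps = Pb + 30 for each unit, where Pb is the price buyers pay.
On the curves, Pb = 864/7 - (2/7)Q and Ps = 79.5 + 0.25Q; the wedge Ps − Pb = 30 gives 79.5 + 0.25Q − (864/7 - (2/7)Q) = 30, so Q' = 138.
Then Pb = 864/7 − (2/7)·138 = 84 and Ps = 79.5 + 0.25·138 = 114.
Buyers' price falls by P* − Pb = 100 − 84 = 16; sellers' price rises by Ps − P* = 114 − 100 = 14.
So producers capture 14/30 = 7/15 of each unit of subsidy.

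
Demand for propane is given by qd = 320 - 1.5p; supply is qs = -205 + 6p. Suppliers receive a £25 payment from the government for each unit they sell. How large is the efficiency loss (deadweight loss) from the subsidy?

Pre-subsidy: 320 - 1.5p = -205 + 6p gives p* = 70, q* = 215.
With the subsidy, sellers receive ps = pb + 25 for each unit, where pb is the price buyers pay.
Supply in terms of pb becomes qs = -205 + 6(pb + 25) = -55 + 6pb. Setting this equal to demand: 320 - 1.5pb = -55 + 6pb, so pb = 50.
Sellers receive ps = 50 + 25 = 75; q' = 320 − 1.5·50 = 245.
The subsidy expands output by 245 − 215 = 30 past the efficient level; on those units the gap between marginal cost and willingness to pay runs from 0 up to 25.
DWL = ½ × 25 × 30 = 375.

Deadweight loss = £375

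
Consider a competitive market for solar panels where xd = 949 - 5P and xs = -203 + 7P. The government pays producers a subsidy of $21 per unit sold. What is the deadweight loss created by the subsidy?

Deadweight loss = $643.125

Pre-subsidy: 949 - 5P = -203 + 7P gives P* = 96, x* = 469.
With the subsidy, sellers receive Ps = Pb + 21 for each unit, where Pb is the price buyers pay.
Supply in terms of Pb becomes xs = -203 + 7(Pb + 21) = -56 + 7Pb. Setting this equal to demand: 949 - 5Pb = -56 + 7Pb, so Pb = 83.75.
Sellers receive Ps = 83.75 + 21 = 104.75; x' = 949 − 5·83.75 = 530.25.
The subsidy expands output by 530.25 − 469 = 61.25 past the efficient level; on those units the gap between marginal cost and willingness to pay runs from 0 up to 21.
DWL = ½ × 21 × 61.25 = 643.125.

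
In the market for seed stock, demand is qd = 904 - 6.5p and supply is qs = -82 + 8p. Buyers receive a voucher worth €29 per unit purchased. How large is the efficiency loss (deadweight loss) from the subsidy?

Deadweight loss = €1508

Pre-subsidy: 904 - 6.5p = -82 + 8p gives p* = 68, q* = 462.
With the rebate, buyers effectively pay pb = ps − 29, where ps is the price sellers receive.
Demand in terms of ps becomes qd = 904 − 6.5(ps − 29) = 1092.5 - 6.5ps. Setting this equal to supply: 1092.5 - 6.5ps = -82 + 8ps, so ps = 81.
Buyers pay pb = 81 − 29 = 52; q' = -82 + 8·81 = 566.
The subsidy expands output by 566 − 462 = 104 past the efficient level; on those units the gap between marginal cost and willingness to pay runs from 0 up to 29.
DWL = ½ × 29 × 104 = 1508.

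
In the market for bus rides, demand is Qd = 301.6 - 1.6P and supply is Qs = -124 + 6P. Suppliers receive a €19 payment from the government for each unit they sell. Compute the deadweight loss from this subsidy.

Pre-subsidy: 301.6 - 1.6P = -124 + 6P gives P* = 56, Q* = 212.
With the subsidy, sellers receive Ps = Pb + 19 for each unit, where Pb is the price buyers pay.
Supply in terms of Pb becomes Qs = -124 + 6(Pb + 19) = -10 + 6Pb. Setting this equal to demand: 301.6 - 1.6Pb = -10 + 6Pb, so Pb = 41.
Sellers receive Ps = 41 + 19 = 60; Q' = 301.6 − 1.6·41 = 236.
The subsidy expands output by 236 − 212 = 24 past the efficient level; on those units the gap between marginal cost and willingness to pay runs from 0 up to 19.
DWL = ½ × 19 × 24 = 228.

Deadweight loss = €228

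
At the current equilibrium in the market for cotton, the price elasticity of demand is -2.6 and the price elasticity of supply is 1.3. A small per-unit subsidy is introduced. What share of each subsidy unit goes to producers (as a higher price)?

Producer share = 2/3

For a small subsidy around the equilibrium, the benefit split depends on the relative slopes, which at a point are proportional to the elasticities.
Buyer share = εs/(εs + |εd|) = 1.3/(1.3 + 2.6) = 1/3; seller share = |εd|/(εs + |εd|) = 2/3.
So producers capture 2/3 of the subsidy.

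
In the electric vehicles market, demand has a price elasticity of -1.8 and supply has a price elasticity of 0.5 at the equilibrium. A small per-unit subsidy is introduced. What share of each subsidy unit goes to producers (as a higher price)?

For a small subsidy around the equilibrium, the benefit split depends on the relative slopes, which at a point are proportional to the elasticities.
Buyer share = εs/(εs + |εd|) = 0.5/(0.5 + 1.8) = 5/23; seller share = |εd|/(εs + |εd|) = 18/23.
So producers capture 18/23 of the subsidy.

Producer share = 18/23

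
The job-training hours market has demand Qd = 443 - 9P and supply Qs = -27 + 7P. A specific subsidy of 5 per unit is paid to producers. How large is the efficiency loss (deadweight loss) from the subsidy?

Deadweight loss = 49.21875

Pre-subsidy: 443 - 9P = -27 + 7P gives P* = 29.375, Q* = 178.625.
With the subsidy, sellers receive Ps = Pb + 5 for each unit, where Pb is the price buyers pay.
Supply in terms of Pb becomes Qs = -27 + 7(Pb + 5) = 8 + 7Pb. Setting this equal to demand: 443 - 9Pb = 8 + 7Pb, so Pb = 27.1875.
Sellers receive Ps = 27.1875 + 5 = 32.1875; Q' = 443 − 9·27.1875 = 198.3125.
The subsidy expands output by 198.3125 − 178.625 = 19.6875 past the efficient level; on those units the gap between marginal cost and willingness to pay runs from 0 up to 5.
DWL = ½ × 5 × 19.6875 = 49.21875.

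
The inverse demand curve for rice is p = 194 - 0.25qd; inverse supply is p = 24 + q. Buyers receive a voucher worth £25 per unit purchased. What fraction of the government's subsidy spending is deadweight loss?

DWL / government spending = 5/78

Pre-subsidy: 194 - 0.25q = 24 + q gives q* = 136 and p* = 160.
With the rebate, buyers effectively pay pb = ps − 25, where ps is the price sellers receive.
On the curves, pb = 194 - 0.25q and ps = 24 + q; the wedge ps − pb = 25 gives 24 + q − (194 - 0.25q) = 25, so q' = 156.
Then pb = 194 − 0.25·156 = 155 and ps = 24 + 1·156 = 180.
ΔCS = ½(136 + 156)(160 − 155) = 730; ΔPS = ½(136 + 156)(180 − 160) = 2920.
Government spending = 25 × 156 = 3900.
DWL = ½ × 25 × (156 − 136) = 250; fraction = 250 / 3900 = 5/78.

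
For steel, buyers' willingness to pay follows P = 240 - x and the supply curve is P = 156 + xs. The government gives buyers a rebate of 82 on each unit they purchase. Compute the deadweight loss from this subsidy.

Deadweight loss = 1681

Pre-subsidy: 240 - x = 156 + x gives x* = 42 and P* = 198.
With the rebate, buyers effectively pay Pb = Ps − 82, where Ps is the price sellers receive.
On the curves, Pb = 240 - x and Ps = 156 + x; the wedge Ps − Pb = 82 gives 156 + x − (240 - x) = 82, so x' = 83.
Then Pb = 240 − 1·83 = 157 and Ps = 156 + 1·83 = 239.
The subsidy expands output by 83 − 42 = 41 past the efficient level; on those units the gap between marginal cost and willingness to pay runs from 0 up to 82.
DWL = ½ × 82 × 41 = 1681.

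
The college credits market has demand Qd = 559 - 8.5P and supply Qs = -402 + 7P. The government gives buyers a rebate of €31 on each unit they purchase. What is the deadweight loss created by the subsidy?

Pre-subsidy: 559 - 8.5P = -402 + 7P gives P* = 62, Q* = 32.
With the rebate, buyers effectively pay Pb = Ps − 31, where Ps is the price sellers receive.
Demand in terms of Ps becomes Qd = 559 − 8.5(Ps − 31) = 822.5 - 8.5Ps. Setting this equal to supply: 822.5 - 8.5Ps = -402 + 7Ps, so Ps = 79.
Buyers pay Pb = 79 − 31 = 48; Q' = -402 + 7·79 = 151.
The subsidy expands output by 151 − 32 = 119 past the efficient level; on those units the gap between marginal cost and willingness to pay runs from 0 up to 31.
DWL = ½ × 31 × 119 = 1844.5.

Deadweight loss = €1844.5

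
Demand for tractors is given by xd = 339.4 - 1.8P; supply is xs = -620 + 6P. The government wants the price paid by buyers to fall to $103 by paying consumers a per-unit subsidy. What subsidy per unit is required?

Required subsidy s = $26 per unit

At a buyer price of 103, quantity demanded is 339.4 − 1.8·103 = 154.
Sellers supply 154 only when they receive Ps with -620 + 6·Ps = 154, i.e. Ps = 129.
s = Ps − Pb = 129 − 103 = 26.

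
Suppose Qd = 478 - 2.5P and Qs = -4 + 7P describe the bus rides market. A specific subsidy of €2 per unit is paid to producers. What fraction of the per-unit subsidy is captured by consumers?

Consumer share = 14/19

Pre-subsidy: 478 - 2.5P = -4 + 7P gives P* = 964/19, Q* = 6672/19.
With the subsidy, sellers receive Ps = Pb + 2 for each unit, where Pb is the price buyers pay.
Supply in terms of Pb becomes Qs = -4 + 7(Pb + 2) = 10 + 7Pb. Setting this equal to demand: 478 - 2.5Pb = 10 + 7Pb, so Pb = 936/19.
Sellers receive Ps = 936/19 + 2 = 974/19; Q' = 478 − 2.5·(936/19) = 6742/19.
Buyers' price falls by P* − Pb = 964/19 − 936/19 = 28/19; sellers' price rises by Ps − P* = 974/19 − 964/19 = 10/19.
So consumers capture (28/19)/2 = 14/19 of each unit of subsidy.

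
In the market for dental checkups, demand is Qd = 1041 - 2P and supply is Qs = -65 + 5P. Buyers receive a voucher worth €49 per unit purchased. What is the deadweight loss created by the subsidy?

Pre-subsidy: 1041 - 2P = -65 + 5P gives P* = 158, Q* = 725.
With the rebate, buyers effectively pay Pb = Ps − 49, where Ps is the price sellers receive.
Demand in terms of Ps becomes Qd = 1041 − 2(Ps − 49) = 1139 - 2Ps. Setting this equal to supply: 1139 - 2Ps = -65 + 5Ps, so Ps = 172.
Buyers pay Pb = 172 − 49 = 123; Q' = -65 + 5·172 = 795.
The subsidy expands output by 795 − 725 = 70 past the efficient level; on those units the gap between marginal cost and willingness to pay runs from 0 up to 49.
DWL = ½ × 49 × 70 = 1715.

Deadweight loss = €1715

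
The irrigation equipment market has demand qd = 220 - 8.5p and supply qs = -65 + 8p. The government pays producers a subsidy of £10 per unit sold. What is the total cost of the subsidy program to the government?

Pre-subsidy: 220 - 8.5p = -65 + 8p gives p* = 190/11, q* = 805/11.
With the subsidy, sellers receive ps = pb + 10 for each unit, where pb is the price buyers pay.
Supply in terms of pb becomes qs = -65 + 8(pb + 10) = 15 + 8pb. Setting this equal to demand: 220 - 8.5pb = 15 + 8pb, so pb = 410/33.
Sellers receive ps = 410/33 + 10 = 740/33; q' = 220 − 8.5·(410/33) = 3775/33.
Government outlay = subsidy × quantity = 10 × 3775/33 = 37750/33.

Government cost = 37750/33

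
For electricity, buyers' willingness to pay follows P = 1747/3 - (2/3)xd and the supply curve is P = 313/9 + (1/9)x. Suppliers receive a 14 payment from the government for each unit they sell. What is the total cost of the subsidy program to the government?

Government cost = 10108

Pre-subsidy: 1747/3 - (2/3)x = 313/9 + (1/9)x gives x* = 704 and P* = 113.
With the subsidy, sellers receive Ps = Pb + 14 for each unit, where Pb is the price buyers pay.
On the curves, Pb = 1747/3 - (2/3)x and Ps = 313/9 + (1/9)x; the wedge Ps − Pb = 14 gives 313/9 + (1/9)x − (1747/3 - (2/3)x) = 14, so x' = 722.
Then Pb = 1747/3 − (2/3)·722 = 101 and Ps = 313/9 + (1/9)·722 = 115.
Government outlay = subsidy × quantity = 14 × 722 = 10108.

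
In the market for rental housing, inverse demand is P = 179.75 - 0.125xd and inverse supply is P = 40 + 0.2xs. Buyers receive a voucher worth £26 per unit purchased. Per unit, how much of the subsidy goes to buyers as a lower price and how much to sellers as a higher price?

Pre-subsidy: 179.75 - 0.125x = 40 + 0.2x gives x* = 430 and P* = 126.
With the rebate, buyers effectively pay Pb = Ps − 26, where Ps is the price sellers receive.
On the curves, Pb = 179.75 - 0.125x and Ps = 40 + 0.2x; the wedge Ps − Pb = 26 gives 40 + 0.2x − (179.75 - 0.125x) = 26, so x' = 510.
Then Pb = 179.75 − 0.125·510 = 116 and Ps = 40 + 0.2·510 = 142.
Buyers' price falls by P* − Pb = 126 − 116 = 10; sellers' price rises by Ps − P* = 142 − 126 = 16.

Buyers gain £10 per unit; sellers gain £16 per unit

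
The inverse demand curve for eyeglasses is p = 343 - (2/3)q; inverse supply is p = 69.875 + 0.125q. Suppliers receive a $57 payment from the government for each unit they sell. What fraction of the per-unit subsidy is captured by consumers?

Consumer share = 16/19

Pre-subsidy: 343 - (2/3)q = 69.875 + 0.125q gives q* = 345 and p* = 113.
With the subsidy, sellers receive ps = pb + 57 for each unit, where pb is the price buyers pay.
On the curves, pb = 343 - (2/3)q and ps = 69.875 + 0.125q; the wedge ps − pb = 57 gives 69.875 + 0.125q − (343 - (2/3)q) = 57, so q' = 417.
Then pb = 343 − (2/3)·417 = 65 and ps = 69.875 + 0.125·417 = 122.
Buyers' price falls by p* − pb = 113 − 65 = 48; sellers' price rises by ps − p* = 122 − 113 = 9.
So consumers capture 48/57 = 16/19 of each unit of subsidy.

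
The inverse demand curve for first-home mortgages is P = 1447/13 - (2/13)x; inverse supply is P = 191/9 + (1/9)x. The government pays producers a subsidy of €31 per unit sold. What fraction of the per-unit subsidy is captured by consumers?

Consumer share = 18/31

Pre-subsidy: 1447/13 - (2/13)x = 191/9 + (1/9)x gives x* = 340 and P* = 59.
With the subsidy, sellers receive Ps = Pb + 31 for each unit, where Pb is the price buyers pay.
On the curves, Pb = 1447/13 - (2/13)x and Ps = 191/9 + (1/9)x; the wedge Ps − Pb = 31 gives 191/9 + (1/9)x − (1447/13 - (2/13)x) = 31, so x' = 457.
Then Pb = 1447/13 − (2/13)·457 = 41 and Ps = 191/9 + (1/9)·457 = 72.
Buyers' price falls by P* − Pb = 59 − 41 = 18; sellers' price rises by Ps − P* = 72 − 59 = 13.
So consumers capture 18/31 = 18/31 of each unit of subsidy.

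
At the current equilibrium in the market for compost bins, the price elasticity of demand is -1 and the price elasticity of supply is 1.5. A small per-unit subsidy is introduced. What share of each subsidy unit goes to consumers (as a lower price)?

Consumer share = 0.6

For a small subsidy around the equilibrium, the benefit split depends on the relative slopes, which at a point are proportional to the elasticities.
Buyer share = εs/(εs + |εd|) = 1.5/(1.5 + 1) = 0.6; seller share = |εd|/(εs + |εd|) = 0.4.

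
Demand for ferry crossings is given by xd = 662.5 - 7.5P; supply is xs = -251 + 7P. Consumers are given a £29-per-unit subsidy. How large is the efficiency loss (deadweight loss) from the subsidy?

Deadweight loss = £1522.5

Pre-subsidy: 662.5 - 7.5P = -251 + 7P gives P* = 63, x* = 190.
With the rebate, buyers effectively pay Pb = Ps − 29, where Ps is the price sellers receive.
Demand in terms of Ps becomes xd = 662.5 − 7.5(Ps − 29) = 880 - 7.5Ps. Setting this equal to supply: 880 - 7.5Ps = -251 + 7Ps, so Ps = 78.
Buyers pay Pb = 78 − 29 = 49; x' = -251 + 7·78 = 295.
The subsidy expands output by 295 − 190 = 105 past the efficient level; on those units the gap between marginal cost and willingness to pay runs from 0 up to 29.
DWL = ½ × 29 × 105 = 1522.5.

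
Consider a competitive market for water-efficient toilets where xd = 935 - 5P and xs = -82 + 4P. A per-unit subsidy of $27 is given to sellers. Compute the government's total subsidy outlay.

Pre-subsidy: 935 - 5P = -82 + 4P gives P* = 113, x* = 370.
With the subsidy, sellers receive Ps = Pb + 27 for each unit, where Pb is the price buyers pay.
Supply in terms of Pb becomes xs = -82 + 4(Pb + 27) = 26 + 4Pb. Setting this equal to demand: 935 - 5Pb = 26 + 4Pb, so Pb = 101.
Sellers receive Ps = 101 + 27 = 128; x' = 935 − 5·101 = 430.
Government outlay = subsidy × quantity = 27 × 430 = 11610.

Government cost = $11610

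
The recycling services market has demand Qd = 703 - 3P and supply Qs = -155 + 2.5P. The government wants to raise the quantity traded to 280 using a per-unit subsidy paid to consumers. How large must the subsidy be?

At Q = 280, invert demand for the buyer price: Pb = (703 − 280)/3 = 141; invert supply for the seller price: Ps = (280 − (-155))/2.5 = 174.
The subsidy must fill the gap: s = Ps − Pb = 174 − 141 = 33.

Required subsidy s = 33 per unit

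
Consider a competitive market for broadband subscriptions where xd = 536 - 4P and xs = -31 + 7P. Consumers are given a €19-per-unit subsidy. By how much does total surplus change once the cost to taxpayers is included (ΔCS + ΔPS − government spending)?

Pre-subsidy: 536 - 4P = -31 + 7P gives P* = 567/11, x* = 3628/11.
With the rebate, buyers effectively pay Pb = Ps − 19, where Ps is the price sellers receive.
Demand in terms of Ps becomes xd = 536 − 4(Ps − 19) = 612 - 4Ps. Setting this equal to supply: 612 - 4Ps = -31 + 7Ps, so Ps = 643/11.
Buyers pay Pb = 643/11 − 19 = 434/11; x' = -31 + 7·(643/11) = 4160/11.
ΔCS = ½(3628/11 + 4160/11)(567/11 − 434/11) = 47082/11; ΔPS = ½(3628/11 + 4160/11)(643/11 − 567/11) = 26904/11.
Government spending = 19 × 4160/11 = 79040/11.
Net change = 47082/11 + 26904/11 − 79040/11 = -5054/11. The loss equals the DWL triangle ½·19·532/11.

Net change in total surplus = -5054/11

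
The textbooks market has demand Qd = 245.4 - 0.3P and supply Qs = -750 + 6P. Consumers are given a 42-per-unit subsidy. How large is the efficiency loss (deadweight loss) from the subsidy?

Deadweight loss = 252

Pre-subsidy: 245.4 - 0.3P = -750 + 6P gives P* = 158, Q* = 198.
With the rebate, buyers effectively pay Pb = Ps − 42, where Ps is the price sellers receive.
Demand in terms of Ps becomes Qd = 245.4 − 0.3(Ps − 42) = 258 - 0.3Ps. Setting this equal to supply: 258 - 0.3Ps = -750 + 6Ps, so Ps = 160.
Buyers pay Pb = 160 − 42 = 118; Q' = -750 + 6·160 = 210.
The subsidy expands output by 210 − 198 = 12 past the efficient level; on those units the gap between marginal cost and willingness to pay runs from 0 up to 42.
DWL = ½ × 42 × 12 = 252.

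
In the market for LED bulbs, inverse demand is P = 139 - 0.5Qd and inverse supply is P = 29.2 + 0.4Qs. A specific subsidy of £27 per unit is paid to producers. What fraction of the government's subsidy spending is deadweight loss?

DWL / government spending = 15/152

Pre-subsidy: 139 - 0.5Q = 29.2 + 0.4Q gives Q* = 122 and P* = 78.
With the subsidy, sellers receive Ps = Pb + 27 for each unit, where Pb is the price buyers pay.
On the curves, Pb = 139 - 0.5Q and Ps = 29.2 + 0.4Q; the wedge Ps − Pb = 27 gives 29.2 + 0.4Q − (139 - 0.5Q) = 27, so Q' = 152.
Then Pb = 139 − 0.5·152 = 63 and Ps = 29.2 + 0.4·152 = 90.
ΔCS = ½(122 + 152)(78 − 63) = 2055; ΔPS = ½(122 + 152)(90 − 78) = 1644.
Government spending = 27 × 152 = 4104.
DWL = ½ × 27 × (152 − 122) = 405; fraction = 405 / 4104 = 15/152.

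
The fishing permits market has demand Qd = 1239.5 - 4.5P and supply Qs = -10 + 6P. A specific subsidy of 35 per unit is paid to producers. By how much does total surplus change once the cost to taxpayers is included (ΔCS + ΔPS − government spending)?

Net change in total surplus = -1575

Pre-subsidy: 1239.5 - 4.5P = -10 + 6P gives P* = 119, Q* = 704.
With the subsidy, sellers receive Ps = Pb + 35 for each unit, where Pb is the price buyers pay.
Supply in terms of Pb becomes Qs = -10 + 6(Pb + 35) = 200 + 6Pb. Setting this equal to demand: 1239.5 - 4.5Pb = 200 + 6Pb, so Pb = 99.
Sellers receive Ps = 99 + 35 = 134; Q' = 1239.5 − 4.5·99 = 794.
ΔCS = ½(704 + 794)(119 − 99) = 14980; ΔPS = ½(704 + 794)(134 − 119) = 11235.
Government spending = 35 × 794 = 27790.
Net change = 14980 + 11235 − 27790 = -1575. The loss equals the DWL triangle ½·35·90.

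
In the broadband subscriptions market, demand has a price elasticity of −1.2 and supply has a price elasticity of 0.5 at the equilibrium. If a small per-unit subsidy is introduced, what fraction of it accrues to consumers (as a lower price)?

For a small subsidy around the equilibrium, the benefit split depends on the relative slopes, which at a point are proportional to the elasticities.
Buyer share = εs/(εs + |εd|) = 0.5/(0.5 + 1.2) = 5/17; seller share = |εd|/(εs + |εd|) = 12/17.

Consumer share = 5/17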